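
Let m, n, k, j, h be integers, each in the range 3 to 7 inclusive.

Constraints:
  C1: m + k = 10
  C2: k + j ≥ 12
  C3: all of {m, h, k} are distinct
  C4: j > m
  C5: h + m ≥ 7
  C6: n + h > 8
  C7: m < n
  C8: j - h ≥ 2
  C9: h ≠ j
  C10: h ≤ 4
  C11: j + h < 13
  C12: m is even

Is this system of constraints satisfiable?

The assignment m = 4, n = 6, k = 6, j = 7, h = 3 works:
  constraint 1 holds since m + k = 10.
  constraint 2 holds since k + j = 13.
  constraint 5 holds since h + m = 7.
The rest check out directly.

Satisfiable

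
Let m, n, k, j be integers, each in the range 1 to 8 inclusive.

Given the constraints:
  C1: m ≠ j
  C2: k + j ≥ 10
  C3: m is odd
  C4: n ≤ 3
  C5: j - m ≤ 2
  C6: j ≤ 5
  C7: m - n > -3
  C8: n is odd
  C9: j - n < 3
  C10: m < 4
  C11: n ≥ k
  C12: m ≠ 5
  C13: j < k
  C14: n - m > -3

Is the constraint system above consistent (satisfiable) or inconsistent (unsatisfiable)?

Unsatisfiable

From constraints 4 and 11: k ≤ n ≤ 3. From constraint 6: j ≤ 5. Hence k + j ≤ 8. But constraint 2 requires k + j ≥ 10, and 10 > 8. Contradiction.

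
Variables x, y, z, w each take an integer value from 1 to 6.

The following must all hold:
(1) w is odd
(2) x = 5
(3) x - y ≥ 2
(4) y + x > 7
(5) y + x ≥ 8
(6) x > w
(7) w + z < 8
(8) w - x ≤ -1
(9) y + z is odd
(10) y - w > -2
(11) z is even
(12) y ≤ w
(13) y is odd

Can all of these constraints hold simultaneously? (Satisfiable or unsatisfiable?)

Satisfiable

Setting (x, y, z, w) = (5, 3, 2, 3) satisfies everything: constraint 3: x - y = 2; constraint 4: y + x = 8; constraint 5: y + x = 8, and the others follow.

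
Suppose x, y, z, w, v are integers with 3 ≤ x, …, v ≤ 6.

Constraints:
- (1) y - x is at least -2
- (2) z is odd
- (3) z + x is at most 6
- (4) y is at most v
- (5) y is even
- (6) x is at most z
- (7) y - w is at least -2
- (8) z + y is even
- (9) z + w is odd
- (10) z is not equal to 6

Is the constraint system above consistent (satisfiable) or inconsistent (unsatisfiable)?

Unsatisfiable

Constraint 2 makes z odd and constraint 5 makes y even, so z + y must be odd. Constraint 8 says z + y is even — contradiction.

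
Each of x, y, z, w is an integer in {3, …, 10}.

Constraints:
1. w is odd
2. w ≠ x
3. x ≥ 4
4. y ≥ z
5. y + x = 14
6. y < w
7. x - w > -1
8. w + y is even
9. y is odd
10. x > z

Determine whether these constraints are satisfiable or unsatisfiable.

The assignment x = 9, y = 5, z = 5, w = 7 works:
  constraint 1 holds since w = 7 is odd.
  constraint 5 holds since y + x = 14.
  constraint 7 holds since x - w = 2.
The rest check out directly.

Satisfiable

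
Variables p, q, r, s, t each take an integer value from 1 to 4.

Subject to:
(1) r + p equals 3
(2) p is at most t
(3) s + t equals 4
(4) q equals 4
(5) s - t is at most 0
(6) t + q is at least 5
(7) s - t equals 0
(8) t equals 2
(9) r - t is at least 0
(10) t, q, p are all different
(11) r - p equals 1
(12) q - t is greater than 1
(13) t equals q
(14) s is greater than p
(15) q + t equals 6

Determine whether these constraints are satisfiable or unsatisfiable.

Constraint 8 fixes t = 2 and constraint 4 fixes q = 4, but constraint 13 requires t = q. Since 2 ≠ 4, contradiction.

Unsatisfiable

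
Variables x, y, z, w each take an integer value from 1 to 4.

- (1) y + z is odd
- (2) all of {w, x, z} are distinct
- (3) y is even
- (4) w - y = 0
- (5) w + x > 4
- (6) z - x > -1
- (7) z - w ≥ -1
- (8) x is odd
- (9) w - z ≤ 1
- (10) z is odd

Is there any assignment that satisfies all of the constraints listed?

Satisfiable

Try x = 1, y = 4, z = 3, w = 4.
Check constraint 4: w - y = 0; constraint 5: w + x = 5. The remaining constraints are straightforward to verify.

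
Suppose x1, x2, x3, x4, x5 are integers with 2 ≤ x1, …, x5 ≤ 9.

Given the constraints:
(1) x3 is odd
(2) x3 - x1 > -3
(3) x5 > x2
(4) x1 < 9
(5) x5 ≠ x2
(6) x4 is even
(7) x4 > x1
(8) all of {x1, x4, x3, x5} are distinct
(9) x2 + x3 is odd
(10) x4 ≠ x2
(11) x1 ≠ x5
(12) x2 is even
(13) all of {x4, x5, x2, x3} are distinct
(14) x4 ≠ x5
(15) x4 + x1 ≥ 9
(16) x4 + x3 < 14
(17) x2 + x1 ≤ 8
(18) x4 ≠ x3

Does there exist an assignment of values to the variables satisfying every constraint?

Take x1 = 4, x2 = 4, x3 = 3, x4 = 8, x5 = 7. Then constraint 2: x3 - x1 = -1; constraint 15: x4 + x1 = 12, and every other listed constraint is also met.

Satisfiable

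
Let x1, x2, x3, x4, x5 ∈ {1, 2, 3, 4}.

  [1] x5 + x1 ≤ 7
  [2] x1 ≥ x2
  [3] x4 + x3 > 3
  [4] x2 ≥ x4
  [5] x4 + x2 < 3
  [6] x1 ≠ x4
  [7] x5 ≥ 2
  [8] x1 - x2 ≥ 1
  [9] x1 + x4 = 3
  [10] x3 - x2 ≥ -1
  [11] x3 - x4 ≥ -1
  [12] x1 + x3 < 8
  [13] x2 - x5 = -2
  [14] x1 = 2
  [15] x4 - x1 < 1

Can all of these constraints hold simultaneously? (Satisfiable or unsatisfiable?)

Try x1 = 2, x2 = 1, x3 = 3, x4 = 1, x5 = 3.
Check constraint 1: x5 + x1 = 5; constraint 3: x4 + x3 = 4; constraint 5: x4 + x2 = 2. The remaining constraints are straightforward to verify.

Satisfiable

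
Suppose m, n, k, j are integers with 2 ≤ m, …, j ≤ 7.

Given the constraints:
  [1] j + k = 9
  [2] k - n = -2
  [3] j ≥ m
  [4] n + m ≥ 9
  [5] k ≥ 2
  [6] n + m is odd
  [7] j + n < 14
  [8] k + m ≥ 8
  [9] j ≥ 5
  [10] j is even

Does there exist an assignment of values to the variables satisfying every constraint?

Try m = 6, n = 5, k = 3, j = 6.
Check constraint 1: j + k = 9; constraint 2: k - n = -2. The remaining constraints are straightforward to verify.

Satisfiable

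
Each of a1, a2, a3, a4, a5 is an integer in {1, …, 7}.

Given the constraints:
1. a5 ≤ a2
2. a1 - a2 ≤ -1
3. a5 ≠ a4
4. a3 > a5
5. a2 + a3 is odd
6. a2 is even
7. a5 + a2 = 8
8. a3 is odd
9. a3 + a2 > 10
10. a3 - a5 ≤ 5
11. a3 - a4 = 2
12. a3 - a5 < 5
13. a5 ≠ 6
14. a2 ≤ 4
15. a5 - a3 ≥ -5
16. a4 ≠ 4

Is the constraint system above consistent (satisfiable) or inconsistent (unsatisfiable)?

The assignment a1 = 2, a2 = 4, a3 = 7, a4 = 5, a5 = 4 works:
  constraint 2 holds since a1 - a2 = -2.
  constraint 7 holds since a5 + a2 = 8.
The rest check out directly.

Satisfiable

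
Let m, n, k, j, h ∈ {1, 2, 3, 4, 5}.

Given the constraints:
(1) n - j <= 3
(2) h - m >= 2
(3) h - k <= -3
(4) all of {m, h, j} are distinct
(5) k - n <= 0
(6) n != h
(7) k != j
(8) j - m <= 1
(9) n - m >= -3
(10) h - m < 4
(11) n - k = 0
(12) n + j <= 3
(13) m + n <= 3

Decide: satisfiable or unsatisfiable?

Constraints 1, 2, 3, 5, and 8 give m − j ≥ -1, j − n ≥ -3, n − k ≥ 0, k − h ≥ 3, h − m ≥ 2.
Adding all 5 inequalities: the left sides telescope to 0, and the right sides sum to (-1) + (-3) + 0 + 3 + 2 = 1. So 0 ≥ 1, which is false.

Unsatisfiable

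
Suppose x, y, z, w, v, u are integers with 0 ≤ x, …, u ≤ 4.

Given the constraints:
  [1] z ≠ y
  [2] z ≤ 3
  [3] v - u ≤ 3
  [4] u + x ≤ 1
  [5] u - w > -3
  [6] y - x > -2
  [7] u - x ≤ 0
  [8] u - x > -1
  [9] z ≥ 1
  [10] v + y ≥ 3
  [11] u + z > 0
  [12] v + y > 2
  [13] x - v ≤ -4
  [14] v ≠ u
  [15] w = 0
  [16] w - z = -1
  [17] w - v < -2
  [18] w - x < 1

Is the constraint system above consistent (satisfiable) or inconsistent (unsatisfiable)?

Constraints 3, 7, and 13 give x − u ≥ 0, u − v ≥ -3, v − x ≥ 4.
Adding all 3 inequalities: the left sides telescope to 0, and the right sides sum to 0 + (-3) + 4 = 1. So 0 ≥ 1, which is false.

Unsatisfiable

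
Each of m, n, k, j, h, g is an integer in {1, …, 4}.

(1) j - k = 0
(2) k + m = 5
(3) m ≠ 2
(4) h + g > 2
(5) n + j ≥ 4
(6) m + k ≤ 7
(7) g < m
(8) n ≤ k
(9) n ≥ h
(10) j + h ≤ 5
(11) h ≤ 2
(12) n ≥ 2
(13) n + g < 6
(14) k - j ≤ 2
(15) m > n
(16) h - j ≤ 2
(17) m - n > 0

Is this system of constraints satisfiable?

One satisfying assignment is m = 3, n = 2, k = 2, j = 2, h = 1, g = 2.
For the less obvious constraints — constraint 1: j - k = 0; constraint 2: k + m = 5 — and the others hold by inspection.

Satisfiable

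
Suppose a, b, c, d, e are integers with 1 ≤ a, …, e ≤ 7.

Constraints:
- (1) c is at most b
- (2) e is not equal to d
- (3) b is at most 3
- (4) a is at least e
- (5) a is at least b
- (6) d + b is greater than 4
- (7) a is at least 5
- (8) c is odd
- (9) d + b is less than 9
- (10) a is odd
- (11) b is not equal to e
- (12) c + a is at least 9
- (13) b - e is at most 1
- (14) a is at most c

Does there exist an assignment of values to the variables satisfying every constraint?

From constraints 7 and 14: c ≥ a and a ≥ 5, so c ≥ 5. From constraints 1 and 3: c ≤ b and b ≤ 3, so c ≤ 3. But 3 < 5, so no value of c works.

Unsatisfiable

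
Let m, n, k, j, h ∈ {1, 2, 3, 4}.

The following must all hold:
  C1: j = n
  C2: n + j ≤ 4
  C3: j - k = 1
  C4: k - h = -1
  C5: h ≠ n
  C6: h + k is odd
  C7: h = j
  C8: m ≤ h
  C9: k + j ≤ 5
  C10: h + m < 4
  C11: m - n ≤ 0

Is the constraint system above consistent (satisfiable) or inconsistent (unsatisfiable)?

From constraints 1 and 7, h = j = n, so h = n. But constraint 5 says h ≠ n. Contradiction.

Unsatisfiable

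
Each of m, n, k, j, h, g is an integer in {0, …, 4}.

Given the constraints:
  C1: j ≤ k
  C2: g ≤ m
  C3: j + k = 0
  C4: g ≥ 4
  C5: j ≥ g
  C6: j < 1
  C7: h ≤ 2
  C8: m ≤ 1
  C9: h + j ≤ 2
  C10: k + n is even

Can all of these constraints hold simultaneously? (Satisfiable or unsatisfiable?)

Unsatisfiable

From constraints 2 and 4: m ≥ g and g ≥ 4, so m ≥ 4. From constraint 8: m ≤ 1. But 1 < 4, so no value of m works.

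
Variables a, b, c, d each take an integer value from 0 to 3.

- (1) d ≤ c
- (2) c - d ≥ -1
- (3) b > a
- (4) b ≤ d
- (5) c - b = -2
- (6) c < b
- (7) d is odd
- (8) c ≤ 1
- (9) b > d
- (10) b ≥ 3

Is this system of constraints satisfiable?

Unsatisfiable

From constraints 4 and 10: d ≥ b and b ≥ 3, so d ≥ 3. From constraints 1 and 8: d ≤ c and c ≤ 1, so d ≤ 1. But 1 < 3, so no value of d works.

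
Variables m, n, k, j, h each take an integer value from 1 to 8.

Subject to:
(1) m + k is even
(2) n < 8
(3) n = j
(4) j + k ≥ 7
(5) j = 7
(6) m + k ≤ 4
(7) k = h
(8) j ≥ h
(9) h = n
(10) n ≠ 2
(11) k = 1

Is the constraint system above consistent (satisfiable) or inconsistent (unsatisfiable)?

Unsatisfiable

Constraint 11 fixes k = 1 and constraint 5 fixes j = 7. Constraints 3, 7, and 9 give k = h = n = j, so k = j. But 1 ≠ 7 — contradiction.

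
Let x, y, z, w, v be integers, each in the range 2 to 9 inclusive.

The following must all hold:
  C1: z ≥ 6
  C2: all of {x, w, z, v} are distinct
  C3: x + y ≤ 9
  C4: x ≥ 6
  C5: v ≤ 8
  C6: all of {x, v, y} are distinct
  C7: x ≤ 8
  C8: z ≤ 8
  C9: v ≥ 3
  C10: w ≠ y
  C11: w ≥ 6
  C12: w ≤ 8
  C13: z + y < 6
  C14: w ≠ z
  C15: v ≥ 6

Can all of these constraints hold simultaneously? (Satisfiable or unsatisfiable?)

Unsatisfiable

Constraints 1, 4, 5, 7, 8, 11, 12, and 15 confine each of x, w, z, v to the 3 values {6, …, 8}.
Constraint 2 requires all 4 of them to be distinct, but only 3 values are available — impossible by the pigeonhole principle.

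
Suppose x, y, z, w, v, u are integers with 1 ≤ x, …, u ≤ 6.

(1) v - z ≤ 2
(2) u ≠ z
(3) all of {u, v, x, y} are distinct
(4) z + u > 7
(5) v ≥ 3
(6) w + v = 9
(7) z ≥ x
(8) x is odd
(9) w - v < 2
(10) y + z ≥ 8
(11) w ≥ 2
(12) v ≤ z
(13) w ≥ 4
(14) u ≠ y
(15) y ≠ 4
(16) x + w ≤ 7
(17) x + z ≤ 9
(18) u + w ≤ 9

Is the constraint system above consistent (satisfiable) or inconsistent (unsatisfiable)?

Satisfiable

Setting (x, y, z, w, v, u) = (1, 5, 5, 5, 4, 3) satisfies everything: constraint 1: v - z = -1; constraint 4: z + u = 8, and the others follow.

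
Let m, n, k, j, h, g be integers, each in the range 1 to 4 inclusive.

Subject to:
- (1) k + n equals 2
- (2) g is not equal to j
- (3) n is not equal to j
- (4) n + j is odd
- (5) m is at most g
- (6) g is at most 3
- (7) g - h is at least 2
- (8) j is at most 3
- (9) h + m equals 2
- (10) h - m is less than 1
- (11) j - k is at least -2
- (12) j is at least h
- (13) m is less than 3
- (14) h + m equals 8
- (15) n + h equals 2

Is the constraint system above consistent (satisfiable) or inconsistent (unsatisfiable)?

Unsatisfiable

From constraints 8 and 12: h ≤ j ≤ 3. From constraints 5 and 6: m ≤ g ≤ 3. Hence h + m ≤ 6. But constraint 14 requires h + m = 8, and 8 > 6. Contradiction.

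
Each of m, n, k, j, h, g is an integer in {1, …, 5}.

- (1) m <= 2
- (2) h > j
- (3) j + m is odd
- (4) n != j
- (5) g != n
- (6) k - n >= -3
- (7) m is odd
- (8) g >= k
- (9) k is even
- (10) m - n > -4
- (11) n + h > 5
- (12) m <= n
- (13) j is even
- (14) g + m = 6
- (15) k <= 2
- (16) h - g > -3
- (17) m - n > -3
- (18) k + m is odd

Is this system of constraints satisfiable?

Satisfiable

Try m = 1, n = 3, k = 2, j = 4, h = 5, g = 5.
Check constraint 6: k - n = -1; constraint 10: m - n = -2. The remaining constraints are straightforward to verify.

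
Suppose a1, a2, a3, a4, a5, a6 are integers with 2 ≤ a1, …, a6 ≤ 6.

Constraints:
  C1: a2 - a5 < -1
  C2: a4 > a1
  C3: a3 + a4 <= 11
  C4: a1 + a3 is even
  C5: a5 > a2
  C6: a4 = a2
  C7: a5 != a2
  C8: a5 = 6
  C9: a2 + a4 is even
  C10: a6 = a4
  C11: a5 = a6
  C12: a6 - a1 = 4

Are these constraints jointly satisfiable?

Unsatisfiable

From constraints 6, 10, and 11, a5 = a6 = a4 = a2, so a5 = a2. But constraint 7 says a5 ≠ a2. Contradiction.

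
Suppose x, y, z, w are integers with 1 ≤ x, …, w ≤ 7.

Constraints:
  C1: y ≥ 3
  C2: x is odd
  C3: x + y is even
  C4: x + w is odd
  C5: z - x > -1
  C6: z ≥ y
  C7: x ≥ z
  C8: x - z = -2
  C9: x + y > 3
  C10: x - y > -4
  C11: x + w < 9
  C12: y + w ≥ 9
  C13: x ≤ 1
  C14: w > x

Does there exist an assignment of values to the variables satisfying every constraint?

Unsatisfiable

From constraints 1 and 6: z ≥ y and y ≥ 3, so z ≥ 3. From constraints 7 and 13: z ≤ x and x ≤ 1, so z ≤ 1. But 1 < 3, so no value of z works.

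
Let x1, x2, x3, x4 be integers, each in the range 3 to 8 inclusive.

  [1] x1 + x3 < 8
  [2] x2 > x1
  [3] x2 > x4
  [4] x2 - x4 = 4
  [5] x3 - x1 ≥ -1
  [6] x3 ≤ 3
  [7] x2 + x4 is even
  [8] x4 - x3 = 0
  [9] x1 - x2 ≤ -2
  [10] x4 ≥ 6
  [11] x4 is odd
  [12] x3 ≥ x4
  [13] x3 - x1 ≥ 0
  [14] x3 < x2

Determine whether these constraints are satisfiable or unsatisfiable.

From constraint 10: x4 ≥ 6. From constraints 6 and 12: x4 ≤ x3 and x3 ≤ 3, so x4 ≤ 3. But 3 < 6, so no value of x4 works.

Unsatisfiable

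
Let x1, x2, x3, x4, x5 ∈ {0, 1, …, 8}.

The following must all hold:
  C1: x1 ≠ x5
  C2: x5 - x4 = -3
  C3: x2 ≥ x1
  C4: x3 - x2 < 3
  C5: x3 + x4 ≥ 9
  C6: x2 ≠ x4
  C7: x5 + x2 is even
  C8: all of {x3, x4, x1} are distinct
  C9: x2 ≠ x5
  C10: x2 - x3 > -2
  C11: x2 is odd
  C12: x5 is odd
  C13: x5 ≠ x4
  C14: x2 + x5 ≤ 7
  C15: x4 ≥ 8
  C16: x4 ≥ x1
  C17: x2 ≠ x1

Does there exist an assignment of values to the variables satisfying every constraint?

Satisfiable

The assignment x1 = 0, x2 = 1, x3 = 1, x4 = 8, x5 = 5 works:
  constraint 2 holds since x5 - x4 = -3.
  constraint 4 holds since x3 - x2 = 0.
  constraint 5 holds since x3 + x4 = 9.
The rest check out directly.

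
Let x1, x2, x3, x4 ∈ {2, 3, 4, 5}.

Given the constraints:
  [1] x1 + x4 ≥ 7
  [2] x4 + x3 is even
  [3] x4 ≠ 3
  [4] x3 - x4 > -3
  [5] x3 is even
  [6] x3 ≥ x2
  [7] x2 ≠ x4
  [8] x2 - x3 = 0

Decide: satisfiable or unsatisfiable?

The assignment x1 = 5, x2 = 2, x3 = 2, x4 = 4 works:
  constraint 1 holds since x1 + x4 = 9.
  constraint 4 holds since x3 - x4 = -2.
  constraint 8 holds since x2 - x3 = 0.
The rest check out directly.

Satisfiable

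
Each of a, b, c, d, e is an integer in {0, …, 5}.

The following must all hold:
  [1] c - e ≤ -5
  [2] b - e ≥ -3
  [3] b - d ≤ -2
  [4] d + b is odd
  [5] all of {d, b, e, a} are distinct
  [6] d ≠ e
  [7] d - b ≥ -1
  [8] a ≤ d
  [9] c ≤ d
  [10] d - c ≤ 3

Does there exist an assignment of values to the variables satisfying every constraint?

Constraints 1, 2, 3, and 10 give c − d ≥ -3, d − b ≥ 2, b − e ≥ -3, e − c ≥ 5.
Adding all 4 inequalities: the left sides telescope to 0, and the right sides sum to (-3) + 2 + (-3) + 5 = 1. So 0 ≥ 1, which is false.

Unsatisfiable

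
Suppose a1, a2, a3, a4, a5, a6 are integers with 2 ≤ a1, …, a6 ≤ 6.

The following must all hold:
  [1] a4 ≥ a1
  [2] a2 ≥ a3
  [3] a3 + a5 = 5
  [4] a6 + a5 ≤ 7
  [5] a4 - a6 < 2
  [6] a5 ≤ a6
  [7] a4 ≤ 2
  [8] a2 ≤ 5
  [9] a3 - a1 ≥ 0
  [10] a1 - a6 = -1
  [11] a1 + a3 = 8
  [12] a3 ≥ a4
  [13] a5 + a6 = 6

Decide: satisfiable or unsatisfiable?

From constraints 1 and 7: a1 ≤ a4 ≤ 2. From constraints 2 and 8: a3 ≤ a2 ≤ 5. Hence a1 + a3 ≤ 7. But constraint 11 requires a1 + a3 = 8, and 8 > 7. Contradiction.

Unsatisfiable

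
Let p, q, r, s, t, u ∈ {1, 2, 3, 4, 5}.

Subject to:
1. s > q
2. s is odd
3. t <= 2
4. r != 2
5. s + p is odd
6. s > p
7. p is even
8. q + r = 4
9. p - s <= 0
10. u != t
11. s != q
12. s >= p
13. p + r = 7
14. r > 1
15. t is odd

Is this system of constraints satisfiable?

The assignment p = 4, q = 1, r = 3, s = 5, t = 1, u = 4 works:
  constraint 8 holds since q + r = 4.
  constraint 9 holds since p - s = -1.
  constraint 13 holds since p + r = 7.
The rest check out directly.

Satisfiable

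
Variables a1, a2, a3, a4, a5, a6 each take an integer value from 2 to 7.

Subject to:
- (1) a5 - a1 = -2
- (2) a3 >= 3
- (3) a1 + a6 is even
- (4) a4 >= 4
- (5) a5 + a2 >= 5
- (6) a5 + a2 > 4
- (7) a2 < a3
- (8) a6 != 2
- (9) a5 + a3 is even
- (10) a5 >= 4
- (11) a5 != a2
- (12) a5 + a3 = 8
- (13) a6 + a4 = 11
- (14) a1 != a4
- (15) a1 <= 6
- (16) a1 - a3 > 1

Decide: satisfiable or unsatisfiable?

Satisfiable

The assignment a1 = 6, a2 = 2, a3 = 4, a4 = 5, a5 = 4, a6 = 6 works:
  constraint 1 holds since a5 - a1 = -2.
  constraint 5 holds since a5 + a2 = 6.
The rest check out directly.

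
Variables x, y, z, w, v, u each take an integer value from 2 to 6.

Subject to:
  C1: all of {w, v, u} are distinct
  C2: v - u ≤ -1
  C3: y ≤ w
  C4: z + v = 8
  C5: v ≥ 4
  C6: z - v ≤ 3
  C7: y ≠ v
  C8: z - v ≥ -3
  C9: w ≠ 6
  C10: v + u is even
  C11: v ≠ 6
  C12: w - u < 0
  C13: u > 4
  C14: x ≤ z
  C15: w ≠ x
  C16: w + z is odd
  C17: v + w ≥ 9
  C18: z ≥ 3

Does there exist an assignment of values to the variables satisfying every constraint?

The assignment x = 4, y = 2, z = 4, w = 5, v = 4, u = 6 works:
  constraint 2 holds since v - u = -2.
  constraint 4 holds since z + v = 8.
The rest check out directly.

Satisfiable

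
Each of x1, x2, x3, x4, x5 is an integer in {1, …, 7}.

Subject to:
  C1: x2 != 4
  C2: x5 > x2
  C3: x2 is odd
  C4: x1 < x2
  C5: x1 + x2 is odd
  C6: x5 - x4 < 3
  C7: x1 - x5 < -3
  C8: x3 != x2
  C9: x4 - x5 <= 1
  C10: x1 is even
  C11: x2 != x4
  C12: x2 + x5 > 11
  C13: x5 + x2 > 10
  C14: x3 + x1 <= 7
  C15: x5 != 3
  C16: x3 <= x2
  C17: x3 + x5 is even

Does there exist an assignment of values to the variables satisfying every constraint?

Try x1 = 2, x2 = 5, x3 = 3, x4 = 7, x5 = 7.
Check constraint 6: x5 - x4 = 0; constraint 7: x1 - x5 = -5; constraint 9: x4 - x5 = 0. The remaining constraints are straightforward to verify.

Satisfiable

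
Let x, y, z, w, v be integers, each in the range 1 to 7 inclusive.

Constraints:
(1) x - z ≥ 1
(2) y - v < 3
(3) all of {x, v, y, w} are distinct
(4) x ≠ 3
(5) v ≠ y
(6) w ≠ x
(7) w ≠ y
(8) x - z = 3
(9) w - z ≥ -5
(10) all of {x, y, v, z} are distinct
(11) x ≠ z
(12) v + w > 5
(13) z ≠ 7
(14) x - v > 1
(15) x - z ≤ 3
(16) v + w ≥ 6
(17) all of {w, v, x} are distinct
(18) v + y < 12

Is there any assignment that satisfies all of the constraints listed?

Try x = 7, y = 6, z = 4, w = 2, v = 5.
Check constraint 1: x - z = 3; constraint 2: y - v = 1. The remaining constraints are straightforward to verify.

Satisfiable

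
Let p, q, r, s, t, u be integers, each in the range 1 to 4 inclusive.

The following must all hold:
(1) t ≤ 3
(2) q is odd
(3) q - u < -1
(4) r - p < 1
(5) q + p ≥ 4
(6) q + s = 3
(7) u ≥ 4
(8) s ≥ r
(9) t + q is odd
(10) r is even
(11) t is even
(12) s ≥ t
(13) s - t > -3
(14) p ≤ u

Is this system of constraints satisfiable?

Satisfiable

Take p = 4, q = 1, r = 2, s = 2, t = 2, u = 4. Then constraint 3: q - u = -3; constraint 4: r - p = -2, and every other listed constraint is also met.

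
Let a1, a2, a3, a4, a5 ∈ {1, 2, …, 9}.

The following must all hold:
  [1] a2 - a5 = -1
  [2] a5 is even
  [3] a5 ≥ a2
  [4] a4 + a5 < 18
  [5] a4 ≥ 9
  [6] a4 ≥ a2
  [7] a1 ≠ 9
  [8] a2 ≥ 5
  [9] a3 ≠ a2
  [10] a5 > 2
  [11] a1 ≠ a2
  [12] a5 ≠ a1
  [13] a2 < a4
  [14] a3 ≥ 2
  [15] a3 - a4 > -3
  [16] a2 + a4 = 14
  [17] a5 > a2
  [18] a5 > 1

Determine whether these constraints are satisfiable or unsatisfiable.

Setting (a1, a2, a3, a4, a5) = (8, 5, 9, 9, 6) satisfies everything: constraint 1: a2 - a5 = -1; constraint 4: a4 + a5 = 15; constraint 15: a3 - a4 = 0, and the others follow.

Satisfiable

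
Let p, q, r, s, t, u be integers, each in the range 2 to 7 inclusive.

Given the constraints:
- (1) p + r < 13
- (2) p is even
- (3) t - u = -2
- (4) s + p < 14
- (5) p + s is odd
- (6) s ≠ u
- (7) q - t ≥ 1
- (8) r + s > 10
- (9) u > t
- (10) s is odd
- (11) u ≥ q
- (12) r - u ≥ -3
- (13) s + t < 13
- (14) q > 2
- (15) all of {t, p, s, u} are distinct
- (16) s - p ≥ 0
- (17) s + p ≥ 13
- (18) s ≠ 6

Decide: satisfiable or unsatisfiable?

The assignment p = 6, q = 4, r = 4, s = 7, t = 3, u = 5 works:
  constraint 1 holds since p + r = 10.
  constraint 3 holds since t - u = -2.
  constraint 4 holds since s + p = 13.
The rest check out directly.

Satisfiable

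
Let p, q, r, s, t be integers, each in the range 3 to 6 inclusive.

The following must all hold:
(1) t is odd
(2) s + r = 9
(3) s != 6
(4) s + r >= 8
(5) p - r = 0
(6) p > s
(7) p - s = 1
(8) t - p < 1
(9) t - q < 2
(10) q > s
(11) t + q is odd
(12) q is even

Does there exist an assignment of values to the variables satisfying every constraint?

Satisfiable

One satisfying assignment is p = 5, q = 6, r = 5, s = 4, t = 5.
For the less obvious constraints — constraint 2: s + r = 9; constraint 4: s + r = 9; constraint 5: p - r = 0 — and the others hold by inspection.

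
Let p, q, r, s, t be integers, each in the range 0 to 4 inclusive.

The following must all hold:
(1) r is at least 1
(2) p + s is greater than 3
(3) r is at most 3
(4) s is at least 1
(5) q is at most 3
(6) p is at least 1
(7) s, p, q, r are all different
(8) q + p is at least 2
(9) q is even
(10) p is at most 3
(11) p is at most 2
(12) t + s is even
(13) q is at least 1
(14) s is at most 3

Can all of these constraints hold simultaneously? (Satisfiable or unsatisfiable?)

Constraints 1, 3, 4, 5, 6, 10, 13, and 14 confine each of s, p, q, r to the 3 values {1, …, 3}.
Constraint 7 requires all 4 of them to be distinct, but only 3 values are available — impossible by the pigeonhole principle.

Unsatisfiable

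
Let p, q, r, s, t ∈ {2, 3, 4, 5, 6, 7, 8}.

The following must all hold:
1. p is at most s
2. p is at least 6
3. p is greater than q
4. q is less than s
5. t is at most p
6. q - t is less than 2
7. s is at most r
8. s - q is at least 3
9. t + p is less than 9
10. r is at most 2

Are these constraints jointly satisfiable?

Unsatisfiable

From constraints 1 and 2: s ≥ p and p ≥ 6, so s ≥ 6. From constraints 7 and 10: s ≤ r and r ≤ 2, so s ≤ 2. But 2 < 6, so no value of s works.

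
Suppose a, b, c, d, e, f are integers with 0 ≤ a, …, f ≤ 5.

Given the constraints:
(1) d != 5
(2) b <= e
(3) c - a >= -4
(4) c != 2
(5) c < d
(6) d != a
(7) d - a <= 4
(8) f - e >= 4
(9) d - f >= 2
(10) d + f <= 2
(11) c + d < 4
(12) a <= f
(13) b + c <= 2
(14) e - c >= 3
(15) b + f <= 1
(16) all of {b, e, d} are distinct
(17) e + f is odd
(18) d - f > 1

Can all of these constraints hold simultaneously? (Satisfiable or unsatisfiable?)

Constraints 3, 7, 8, 9, and 14 give a − d ≥ -4, d − f ≥ 2, f − e ≥ 4, e − c ≥ 3, c − a ≥ -4.
Adding all 5 inequalities: the left sides telescope to 0, and the right sides sum to (-4) + 2 + 4 + 3 + (-4) = 1. So 0 ≥ 1, which is false.

Unsatisfiable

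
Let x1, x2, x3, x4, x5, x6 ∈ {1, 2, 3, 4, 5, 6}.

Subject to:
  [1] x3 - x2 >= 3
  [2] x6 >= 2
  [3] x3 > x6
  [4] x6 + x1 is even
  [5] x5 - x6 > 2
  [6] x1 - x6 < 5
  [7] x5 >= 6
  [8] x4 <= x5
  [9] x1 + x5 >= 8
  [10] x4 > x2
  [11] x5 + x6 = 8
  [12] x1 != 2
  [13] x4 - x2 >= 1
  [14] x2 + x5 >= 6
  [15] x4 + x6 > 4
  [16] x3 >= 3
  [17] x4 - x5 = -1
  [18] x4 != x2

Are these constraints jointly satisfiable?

Satisfiable

Try x1 = 4, x2 = 3, x3 = 6, x4 = 5, x5 = 6, x6 = 2.
Check constraint 1: x3 - x2 = 3; constraint 5: x5 - x6 = 4; constraint 6: x1 - x6 = 2. The remaining constraints are straightforward to verify.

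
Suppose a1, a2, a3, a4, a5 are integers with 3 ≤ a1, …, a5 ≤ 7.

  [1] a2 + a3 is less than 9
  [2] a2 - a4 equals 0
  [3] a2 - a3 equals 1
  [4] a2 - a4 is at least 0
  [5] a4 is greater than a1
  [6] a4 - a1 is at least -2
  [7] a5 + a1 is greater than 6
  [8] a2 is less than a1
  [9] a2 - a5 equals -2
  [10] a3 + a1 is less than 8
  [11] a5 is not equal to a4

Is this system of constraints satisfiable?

Unsatisfiable

Constraints 4, 5, and 8 give a4 ≤ a2, a2 < a1, a1 < a4. Chaining: a4 ≤ a2 < a1 < a4, which forces a4 < a4 — impossible.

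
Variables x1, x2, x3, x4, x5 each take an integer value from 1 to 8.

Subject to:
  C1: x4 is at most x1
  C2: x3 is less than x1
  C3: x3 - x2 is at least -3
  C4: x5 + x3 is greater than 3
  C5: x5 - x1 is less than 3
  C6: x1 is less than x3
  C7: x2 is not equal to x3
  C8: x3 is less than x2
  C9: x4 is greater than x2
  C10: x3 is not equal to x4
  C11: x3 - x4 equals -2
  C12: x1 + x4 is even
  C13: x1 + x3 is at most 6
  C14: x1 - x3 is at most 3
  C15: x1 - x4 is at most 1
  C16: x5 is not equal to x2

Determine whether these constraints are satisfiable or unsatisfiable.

Constraints 1, 6, 8, and 9 give x3 < x2, x2 < x4, x4 ≤ x1, x1 < x3. Chaining: x3 < x2 < x4 ≤ x1 < x3, which forces x3 < x3 — impossible.

Unsatisfiable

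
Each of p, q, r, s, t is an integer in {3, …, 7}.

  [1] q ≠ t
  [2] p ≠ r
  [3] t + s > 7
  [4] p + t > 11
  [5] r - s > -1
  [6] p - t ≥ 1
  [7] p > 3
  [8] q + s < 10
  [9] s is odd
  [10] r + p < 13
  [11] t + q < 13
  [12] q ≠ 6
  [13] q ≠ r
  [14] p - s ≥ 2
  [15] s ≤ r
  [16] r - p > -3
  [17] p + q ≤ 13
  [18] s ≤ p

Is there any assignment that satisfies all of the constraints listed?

The assignment p = 7, q = 4, r = 5, s = 3, t = 6 works:
  constraint 3 holds since t + s = 9.
  constraint 4 holds since p + t = 13.
The rest check out directly.

Satisfiable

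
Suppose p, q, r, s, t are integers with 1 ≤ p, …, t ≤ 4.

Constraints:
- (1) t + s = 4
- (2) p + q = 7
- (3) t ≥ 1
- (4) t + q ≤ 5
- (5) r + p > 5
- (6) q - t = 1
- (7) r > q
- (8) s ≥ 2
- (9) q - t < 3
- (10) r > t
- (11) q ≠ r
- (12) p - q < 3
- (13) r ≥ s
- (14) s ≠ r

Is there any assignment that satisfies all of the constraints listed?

Try p = 4, q = 3, r = 4, s = 2, t = 2.
Check constraint 1: t + s = 4; constraint 2: p + q = 7; constraint 4: t + q = 5. The remaining constraints are straightforward to verify.

Satisfiable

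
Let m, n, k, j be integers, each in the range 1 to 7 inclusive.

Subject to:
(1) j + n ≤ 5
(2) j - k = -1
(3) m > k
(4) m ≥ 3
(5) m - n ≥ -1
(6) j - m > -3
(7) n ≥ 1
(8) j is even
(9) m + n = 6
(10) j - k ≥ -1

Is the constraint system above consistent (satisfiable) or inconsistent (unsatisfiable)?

The assignment m = 4, n = 2, k = 3, j = 2 works:
  constraint 1 holds since j + n = 4.
  constraint 2 holds since j - k = -1.
The rest check out directly.

Satisfiable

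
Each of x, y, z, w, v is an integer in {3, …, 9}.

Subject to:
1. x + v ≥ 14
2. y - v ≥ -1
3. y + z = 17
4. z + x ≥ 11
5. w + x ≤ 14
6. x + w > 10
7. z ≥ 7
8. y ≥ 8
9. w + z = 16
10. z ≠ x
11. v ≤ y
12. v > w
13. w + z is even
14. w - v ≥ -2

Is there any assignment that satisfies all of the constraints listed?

Satisfiable

Take x = 5, y = 9, z = 8, w = 8, v = 9. Then constraint 1: x + v = 14; constraint 2: y - v = 0; constraint 3: y + z = 17, and every other listed constraint is also met.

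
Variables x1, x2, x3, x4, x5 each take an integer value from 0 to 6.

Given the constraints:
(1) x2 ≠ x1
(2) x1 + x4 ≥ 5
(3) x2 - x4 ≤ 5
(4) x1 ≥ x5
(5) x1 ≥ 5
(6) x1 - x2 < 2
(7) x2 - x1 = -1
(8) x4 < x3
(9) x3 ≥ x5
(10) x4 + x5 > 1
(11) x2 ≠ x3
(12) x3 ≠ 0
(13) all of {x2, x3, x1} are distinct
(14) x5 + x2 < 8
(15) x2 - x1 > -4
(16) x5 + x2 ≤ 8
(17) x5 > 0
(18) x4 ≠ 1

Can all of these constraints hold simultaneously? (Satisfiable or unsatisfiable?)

Satisfiable

One satisfying assignment is x1 = 5, x2 = 4, x3 = 3, x4 = 2, x5 = 2.
For the less obvious constraints — constraint 2: x1 + x4 = 7; constraint 3: x2 - x4 = 2 — and the others hold by inspection.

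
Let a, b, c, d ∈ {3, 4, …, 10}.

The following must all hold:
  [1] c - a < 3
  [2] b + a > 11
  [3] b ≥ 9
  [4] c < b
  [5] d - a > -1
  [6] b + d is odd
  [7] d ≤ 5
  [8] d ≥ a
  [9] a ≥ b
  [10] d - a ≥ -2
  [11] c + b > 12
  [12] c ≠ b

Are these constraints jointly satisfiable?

From constraints 3 and 9: a ≥ b and b ≥ 9, so a ≥ 9. From constraints 7 and 8: a ≤ d and d ≤ 5, so a ≤ 5. But 5 < 9, so no value of a works.

Unsatisfiable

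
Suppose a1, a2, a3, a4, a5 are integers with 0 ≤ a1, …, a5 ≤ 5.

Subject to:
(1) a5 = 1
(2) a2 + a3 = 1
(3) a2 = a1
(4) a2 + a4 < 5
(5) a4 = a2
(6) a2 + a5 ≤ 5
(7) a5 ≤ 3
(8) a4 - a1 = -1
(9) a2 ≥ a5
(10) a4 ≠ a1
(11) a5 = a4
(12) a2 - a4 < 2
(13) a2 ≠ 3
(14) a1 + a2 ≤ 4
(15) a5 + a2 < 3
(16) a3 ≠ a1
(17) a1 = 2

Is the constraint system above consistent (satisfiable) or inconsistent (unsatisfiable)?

Unsatisfiable

Constraint 1 fixes a5 = 1 and constraint 17 fixes a1 = 2. Constraints 3, 5, and 11 give a5 = a4 = a2 = a1, so a5 = a1. But 1 ≠ 2 — contradiction.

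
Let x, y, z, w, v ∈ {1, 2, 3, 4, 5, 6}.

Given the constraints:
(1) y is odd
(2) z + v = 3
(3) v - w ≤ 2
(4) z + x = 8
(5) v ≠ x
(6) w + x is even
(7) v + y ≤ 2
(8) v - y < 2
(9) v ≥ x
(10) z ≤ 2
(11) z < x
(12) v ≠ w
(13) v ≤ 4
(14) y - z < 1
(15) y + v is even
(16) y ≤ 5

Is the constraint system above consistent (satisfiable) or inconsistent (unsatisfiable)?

From constraint 10: z ≤ 2. From constraints 9 and 13: x ≤ v ≤ 4. Hence z + x ≤ 6. But constraint 4 requires z + x = 8, and 8 > 6. Contradiction.

Unsatisfiable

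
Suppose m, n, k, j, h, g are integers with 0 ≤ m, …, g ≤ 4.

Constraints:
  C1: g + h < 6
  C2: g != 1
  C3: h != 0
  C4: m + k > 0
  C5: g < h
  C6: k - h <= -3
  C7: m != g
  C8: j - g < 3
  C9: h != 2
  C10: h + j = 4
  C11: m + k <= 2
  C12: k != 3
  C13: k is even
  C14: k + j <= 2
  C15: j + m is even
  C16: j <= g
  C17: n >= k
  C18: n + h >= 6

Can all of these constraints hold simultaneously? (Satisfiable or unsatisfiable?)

Take m = 2, n = 3, k = 0, j = 0, h = 4, g = 0. Then constraint 1: g + h = 4; constraint 4: m + k = 2, and every other listed constraint is also met.

Satisfiable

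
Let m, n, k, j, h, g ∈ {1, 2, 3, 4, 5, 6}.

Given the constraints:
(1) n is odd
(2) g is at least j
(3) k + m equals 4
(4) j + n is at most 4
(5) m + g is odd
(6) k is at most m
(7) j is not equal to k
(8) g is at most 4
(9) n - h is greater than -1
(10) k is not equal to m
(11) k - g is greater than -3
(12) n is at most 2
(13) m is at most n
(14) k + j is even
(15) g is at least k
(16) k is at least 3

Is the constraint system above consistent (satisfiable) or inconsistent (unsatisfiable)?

Unsatisfiable

From constraints 6 and 16: m ≥ k and k ≥ 3, so m ≥ 3. From constraints 12 and 13: m ≤ n and n ≤ 2, so m ≤ 2. But 2 < 3, so no value of m works.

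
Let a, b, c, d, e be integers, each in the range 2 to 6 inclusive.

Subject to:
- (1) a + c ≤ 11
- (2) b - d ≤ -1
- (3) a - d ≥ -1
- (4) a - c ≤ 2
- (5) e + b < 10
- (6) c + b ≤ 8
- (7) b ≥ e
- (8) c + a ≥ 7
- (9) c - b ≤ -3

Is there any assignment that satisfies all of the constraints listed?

Constraints 2, 3, 4, and 9 give d − b ≥ 1, b − c ≥ 3, c − a ≥ -2, a − d ≥ -1.
Adding all 4 inequalities: the left sides telescope to 0, and the right sides sum to 1 + 3 + (-2) + (-1) = 1. So 0 ≥ 1, which is false.

Unsatisfiable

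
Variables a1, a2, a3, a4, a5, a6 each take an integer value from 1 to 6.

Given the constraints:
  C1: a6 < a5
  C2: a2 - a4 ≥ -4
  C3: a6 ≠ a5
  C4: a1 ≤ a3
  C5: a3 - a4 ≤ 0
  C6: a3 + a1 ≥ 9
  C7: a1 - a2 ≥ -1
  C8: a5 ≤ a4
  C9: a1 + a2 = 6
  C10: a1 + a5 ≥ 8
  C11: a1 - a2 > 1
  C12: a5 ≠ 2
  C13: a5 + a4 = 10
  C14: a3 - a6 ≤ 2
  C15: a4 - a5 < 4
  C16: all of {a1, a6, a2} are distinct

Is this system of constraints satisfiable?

Try a1 = 4, a2 = 2, a3 = 5, a4 = 6, a5 = 4, a6 = 3.
Check constraint 2: a2 - a4 = -4; constraint 5: a3 - a4 = -1; constraint 6: a3 + a1 = 9. The remaining constraints are straightforward to verify.

Satisfiable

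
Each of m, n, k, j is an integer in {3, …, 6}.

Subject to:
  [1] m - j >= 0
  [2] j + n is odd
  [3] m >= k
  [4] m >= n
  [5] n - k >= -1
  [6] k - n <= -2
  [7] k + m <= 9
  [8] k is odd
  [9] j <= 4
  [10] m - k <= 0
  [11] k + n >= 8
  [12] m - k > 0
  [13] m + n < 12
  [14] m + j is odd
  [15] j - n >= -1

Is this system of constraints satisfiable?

Constraints 1, 6, 10, and 15 give j − n ≥ -1, n − k ≥ 2, k − m ≥ 0, m − j ≥ 0.
Adding all 4 inequalities: the left sides telescope to 0, and the right sides sum to (-1) + 2 + 0 + 0 = 1. So 0 ≥ 1, which is false.

Unsatisfiable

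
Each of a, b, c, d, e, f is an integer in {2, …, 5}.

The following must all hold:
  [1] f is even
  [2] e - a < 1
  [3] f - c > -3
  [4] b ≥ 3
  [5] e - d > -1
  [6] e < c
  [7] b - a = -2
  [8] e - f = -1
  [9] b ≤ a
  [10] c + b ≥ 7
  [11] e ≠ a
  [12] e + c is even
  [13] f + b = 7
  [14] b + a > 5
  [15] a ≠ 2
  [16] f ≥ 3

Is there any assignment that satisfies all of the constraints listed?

One satisfying assignment is a = 5, b = 3, c = 5, d = 2, e = 3, f = 4.
For the less obvious constraints — constraint 2: e - a = -2; constraint 3: f - c = -1 — and the others hold by inspection.

Satisfiable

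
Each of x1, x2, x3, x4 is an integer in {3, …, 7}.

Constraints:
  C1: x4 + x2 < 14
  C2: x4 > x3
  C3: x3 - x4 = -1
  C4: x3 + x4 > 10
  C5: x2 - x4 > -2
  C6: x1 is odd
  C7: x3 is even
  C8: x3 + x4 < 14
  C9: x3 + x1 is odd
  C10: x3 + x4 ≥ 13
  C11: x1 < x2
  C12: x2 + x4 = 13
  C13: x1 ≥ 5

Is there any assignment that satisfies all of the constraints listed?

Setting (x1, x2, x3, x4) = (5, 6, 6, 7) satisfies everything: constraint 1: x4 + x2 = 13; constraint 3: x3 - x4 = -1; constraint 4: x3 + x4 = 13, and the others follow.

Satisfiable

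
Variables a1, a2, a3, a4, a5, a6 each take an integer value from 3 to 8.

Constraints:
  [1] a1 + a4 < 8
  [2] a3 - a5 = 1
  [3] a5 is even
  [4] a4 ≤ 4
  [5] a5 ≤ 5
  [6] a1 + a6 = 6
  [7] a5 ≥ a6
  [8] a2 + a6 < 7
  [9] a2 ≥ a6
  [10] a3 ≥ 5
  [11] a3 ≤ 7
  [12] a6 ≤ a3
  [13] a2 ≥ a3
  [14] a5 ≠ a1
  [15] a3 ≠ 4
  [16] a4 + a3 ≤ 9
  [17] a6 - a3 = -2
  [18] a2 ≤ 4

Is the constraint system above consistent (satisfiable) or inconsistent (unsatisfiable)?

Unsatisfiable

From constraints 10 and 13: a2 ≥ a3 and a3 ≥ 5, so a2 ≥ 5. From constraint 18: a2 ≤ 4. But 4 < 5, so no value of a2 works.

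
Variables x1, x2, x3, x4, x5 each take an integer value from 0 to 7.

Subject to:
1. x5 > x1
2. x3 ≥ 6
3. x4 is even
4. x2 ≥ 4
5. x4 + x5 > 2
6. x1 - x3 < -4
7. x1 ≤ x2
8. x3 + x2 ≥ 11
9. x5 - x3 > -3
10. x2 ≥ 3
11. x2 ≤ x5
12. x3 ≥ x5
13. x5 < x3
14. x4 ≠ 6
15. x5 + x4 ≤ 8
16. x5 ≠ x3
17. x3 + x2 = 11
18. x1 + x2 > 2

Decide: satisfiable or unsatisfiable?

Try x1 = 1, x2 = 4, x3 = 7, x4 = 0, x5 = 5.
Check constraint 5: x4 + x5 = 5; constraint 6: x1 - x3 = -6; constraint 8: x3 + x2 = 11. The remaining constraints are straightforward to verify.

Satisfiable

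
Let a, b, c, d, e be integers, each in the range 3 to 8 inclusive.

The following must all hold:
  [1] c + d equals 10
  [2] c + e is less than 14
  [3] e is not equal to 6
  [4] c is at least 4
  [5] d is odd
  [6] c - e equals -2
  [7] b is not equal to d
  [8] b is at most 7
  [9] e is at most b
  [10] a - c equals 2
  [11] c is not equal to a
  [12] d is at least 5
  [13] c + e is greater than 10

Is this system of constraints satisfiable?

Satisfiable

Setting (a, b, c, d, e) = (7, 7, 5, 5, 7) satisfies everything: constraint 1: c + d = 10; constraint 2: c + e = 12, and the others follow.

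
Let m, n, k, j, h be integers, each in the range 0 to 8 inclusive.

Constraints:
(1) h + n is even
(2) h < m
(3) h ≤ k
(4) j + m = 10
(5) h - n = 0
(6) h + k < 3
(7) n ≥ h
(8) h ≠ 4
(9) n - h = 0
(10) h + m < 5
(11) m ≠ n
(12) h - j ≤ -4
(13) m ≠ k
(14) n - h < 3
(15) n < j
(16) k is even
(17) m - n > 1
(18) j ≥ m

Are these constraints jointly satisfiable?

Take m = 4, n = 0, k = 0, j = 6, h = 0. Then constraint 4: j + m = 10; constraint 5: h - n = 0; constraint 6: h + k = 0, and every other listed constraint is also met.

Satisfiable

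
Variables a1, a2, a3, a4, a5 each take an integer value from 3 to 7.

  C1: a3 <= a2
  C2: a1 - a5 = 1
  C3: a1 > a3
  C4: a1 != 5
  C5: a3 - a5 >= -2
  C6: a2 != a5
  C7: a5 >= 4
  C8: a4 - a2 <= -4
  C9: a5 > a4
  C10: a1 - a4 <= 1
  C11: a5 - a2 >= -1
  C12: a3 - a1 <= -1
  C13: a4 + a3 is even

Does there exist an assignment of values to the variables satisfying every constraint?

Unsatisfiable

Constraints 5, 8, 10, 11, and 12 give a4 − a1 ≥ -1, a1 − a3 ≥ 1, a3 − a5 ≥ -2, a5 − a2 ≥ -1, a2 − a4 ≥ 4.
Adding all 5 inequalities: the left sides telescope to 0, and the right sides sum to (-1) + 1 + (-2) + (-1) + 4 = 1. So 0 ≥ 1, which is false.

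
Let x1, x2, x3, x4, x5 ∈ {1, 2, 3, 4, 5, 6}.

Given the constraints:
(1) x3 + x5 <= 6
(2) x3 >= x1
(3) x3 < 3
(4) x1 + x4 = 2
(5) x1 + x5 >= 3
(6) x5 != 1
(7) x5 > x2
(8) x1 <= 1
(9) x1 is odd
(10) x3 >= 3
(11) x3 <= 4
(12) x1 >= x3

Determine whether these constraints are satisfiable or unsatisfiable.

From constraints 10 and 12: x1 ≥ x3 and x3 ≥ 3, so x1 ≥ 3. From constraint 8: x1 ≤ 1. But 1 < 3, so no value of x1 works.

Unsatisfiable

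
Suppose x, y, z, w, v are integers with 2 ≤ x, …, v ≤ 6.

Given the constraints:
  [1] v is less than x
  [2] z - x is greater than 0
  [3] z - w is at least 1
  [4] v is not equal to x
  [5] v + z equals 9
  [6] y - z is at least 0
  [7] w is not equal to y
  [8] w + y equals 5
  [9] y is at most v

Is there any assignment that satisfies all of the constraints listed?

Constraints 1, 2, 6, and 9 give y ≤ v, v < x, x < z, z ≤ y. Chaining: y ≤ v < x < z ≤ y, which forces y < y — impossible.

Unsatisfiable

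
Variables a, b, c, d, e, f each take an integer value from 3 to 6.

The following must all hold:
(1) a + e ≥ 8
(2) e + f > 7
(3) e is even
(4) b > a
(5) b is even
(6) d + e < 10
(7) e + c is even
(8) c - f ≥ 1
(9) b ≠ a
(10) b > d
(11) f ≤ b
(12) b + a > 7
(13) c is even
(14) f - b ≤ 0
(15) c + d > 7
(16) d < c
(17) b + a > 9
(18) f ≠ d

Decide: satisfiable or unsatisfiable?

One satisfying assignment is a = 4, b = 6, c = 6, d = 3, e = 6, f = 4.
For the less obvious constraints — constraint 1: a + e = 10; constraint 2: e + f = 10; constraint 6: d + e = 9 — and the others hold by inspection.

Satisfiable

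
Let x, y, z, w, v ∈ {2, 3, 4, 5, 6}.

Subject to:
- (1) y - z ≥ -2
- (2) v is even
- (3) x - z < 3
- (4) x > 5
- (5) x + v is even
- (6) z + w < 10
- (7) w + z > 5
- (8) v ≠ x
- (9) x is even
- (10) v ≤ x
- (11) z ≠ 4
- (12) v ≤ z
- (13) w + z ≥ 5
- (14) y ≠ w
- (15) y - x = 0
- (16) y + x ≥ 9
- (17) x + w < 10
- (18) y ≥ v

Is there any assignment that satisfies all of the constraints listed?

Satisfiable

Take x = 6, y = 6, z = 5, w = 2, v = 2. Then constraint 1: y - z = 1; constraint 3: x - z = 1, and every other listed constraint is also met.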